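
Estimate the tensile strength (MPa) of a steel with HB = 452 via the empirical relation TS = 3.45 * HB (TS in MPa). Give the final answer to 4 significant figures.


TS (MPa) = 3.45 * HB
TS = 3.45 * 452
TS = 1559 MPa


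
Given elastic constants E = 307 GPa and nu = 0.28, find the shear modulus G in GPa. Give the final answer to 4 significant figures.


G = E / (2*(1+nu))
G = 307 / (2*(1+0.28))
G = 119.9 GPa


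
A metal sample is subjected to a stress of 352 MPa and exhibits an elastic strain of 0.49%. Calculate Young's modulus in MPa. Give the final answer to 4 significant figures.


E = sigma / epsilon
epsilon = 0.49% = 4.9e-03
E = 352 / 4.9e-03
E = 71840 MPa


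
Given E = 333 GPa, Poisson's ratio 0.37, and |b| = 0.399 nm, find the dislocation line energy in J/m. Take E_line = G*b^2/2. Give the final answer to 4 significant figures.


Step 1: G = E / (2*(1+nu))
G = 333 / (2*(1+0.37)) = 121.533 GPa = 1.21533e+11 Pa
Step 2: E_line = G*b^2/2
b = 0.399 nm = 3.99e-10 m
E_line = 0.5 * 1.21533e+11 * (3.99e-10)^2 = 9.674e-09 J/m


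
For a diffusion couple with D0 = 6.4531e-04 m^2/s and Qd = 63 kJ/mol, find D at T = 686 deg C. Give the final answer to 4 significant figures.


D = D0 * exp(-Qd / (R*T))
T = 959.15 K
D = 6.4531e-04 * exp(-63e3 / (8.314 * 959.15))
D = 2.392e-07 m^2/s


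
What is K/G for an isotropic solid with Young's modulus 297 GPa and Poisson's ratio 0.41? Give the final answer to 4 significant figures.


G = E / (2*(1+nu))
G = 297 / (2*(1+0.41)) = 105.319 GPa
K = E / (3*(1-2*nu))
K = 297 / (3*(1-2*0.41)) = 550 GPa
K/G = 550 / 105.319 = 5.222


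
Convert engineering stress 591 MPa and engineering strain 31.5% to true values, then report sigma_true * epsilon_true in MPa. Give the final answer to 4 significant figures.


sigma_true = sigma_eng * (1 + epsilon_eng)
sigma_true = 591 * (1 + 0.315) = 777.165 MPa
epsilon_true = ln(1 + epsilon_eng)
epsilon_true = ln(1 + 0.315) = 0.273837
sigma_true * epsilon_true = 777.165 * 0.273837 = 212.8 MPa


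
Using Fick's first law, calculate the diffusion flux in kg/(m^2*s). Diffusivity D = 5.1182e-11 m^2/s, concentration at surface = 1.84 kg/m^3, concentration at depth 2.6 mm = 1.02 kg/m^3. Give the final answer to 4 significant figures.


J = -D * (dC/dx) = D * (C1 - C2) / dx
J = 5.1182e-11 * (1.84 - 1.02) / 2.6e-03
J = 1.614e-08 kg/(m^2*s)


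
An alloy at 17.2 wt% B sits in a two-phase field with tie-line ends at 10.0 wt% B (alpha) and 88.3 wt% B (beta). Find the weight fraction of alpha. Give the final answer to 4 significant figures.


f_alpha = (C_beta - C0) / (C_beta - C_alpha)
f_alpha = (88.3 - 17.2) / (88.3 - 10.0)
f_alpha = 0.908


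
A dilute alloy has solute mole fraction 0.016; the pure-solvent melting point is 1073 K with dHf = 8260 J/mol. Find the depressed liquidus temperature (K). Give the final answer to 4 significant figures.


dT = R*Tm^2*x / dHf
dT = 8.314 * 1073^2 * 0.016 / 8260
dT = 18.5417 K
T_new = 1073 - 18.5417 = 1054 K


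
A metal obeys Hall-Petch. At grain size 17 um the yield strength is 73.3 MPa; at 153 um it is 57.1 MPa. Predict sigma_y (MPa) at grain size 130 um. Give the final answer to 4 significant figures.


sigma_y = sigma0 + k / sqrt(d)
1/sqrt(d1) = 1/sqrt(1.7e-05) = 242.536;  1/sqrt(d2) = 80.8452
k = (sigma1 - sigma2) / (1/sqrt(d1) - 1/sqrt(d2)) = (73.3 - 57.1) / (242.536 - 80.8452) = 0.100191 MPa*m^0.5
sigma0 = sigma1 - k/sqrt(d1) = 73.3 - 0.100191*242.536 = 49 MPa
sigma_y(d3) = 49 + 0.100191 / sqrt(1.3e-04) = 57.79 MPa


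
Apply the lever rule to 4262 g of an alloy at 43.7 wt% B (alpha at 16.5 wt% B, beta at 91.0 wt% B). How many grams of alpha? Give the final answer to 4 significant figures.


f_alpha = (C_beta - C0) / (C_beta - C_alpha)
f_alpha = (91.0 - 43.7) / (91.0 - 16.5) = 0.634899
m_alpha = f_alpha * m_total = 0.634899 * 4262 = 2706 g


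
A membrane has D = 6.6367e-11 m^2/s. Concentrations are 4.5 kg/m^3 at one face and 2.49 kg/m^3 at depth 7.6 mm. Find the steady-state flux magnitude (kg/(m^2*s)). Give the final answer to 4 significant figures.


J = -D * (dC/dx) = D * (C1 - C2) / dx
J = 6.6367e-11 * (4.5 - 2.49) / 7.6e-03
J = 1.755e-08 kg/(m^2*s)


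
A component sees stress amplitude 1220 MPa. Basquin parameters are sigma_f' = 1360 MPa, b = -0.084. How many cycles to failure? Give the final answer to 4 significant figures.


sigma_a = sigma_f' * (2*Nf)^b
2*Nf = (sigma_a / sigma_f')^(1/b)
2*Nf = (1220 / 1360)^(1/-0.084)
2*Nf = 3.64465
Nf = 1.822 cycles


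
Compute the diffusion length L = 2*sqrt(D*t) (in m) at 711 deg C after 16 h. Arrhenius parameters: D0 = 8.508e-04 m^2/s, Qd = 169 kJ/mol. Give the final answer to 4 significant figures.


Step 1: D = D0 * exp(-Qd/(R*T))
T = 984.15 K
D = 8.508e-04 * exp(-169e3 / (8.314 * 984.15)) = 9.11334e-13 m^2/s
Step 2: L = 2*sqrt(D*t)
t = 16 h = 57600 s
L = 2*sqrt(9.11334e-13 * 57600) = 4.582e-04 m


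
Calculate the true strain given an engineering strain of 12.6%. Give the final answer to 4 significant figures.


epsilon_true = ln(1 + epsilon_eng)
epsilon_true = ln(1 + 0.126)
epsilon_true = 0.1187


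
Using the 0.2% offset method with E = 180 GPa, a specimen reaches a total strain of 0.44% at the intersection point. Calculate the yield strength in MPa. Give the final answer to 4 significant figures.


Offset strain = 0.002
Elastic strain at yield = total_strain - offset = 4.4e-03 - 0.002 = 2.4e-03
sigma_y = E * elastic_strain = 180000 * 2.4e-03
sigma_y = 432 MPa


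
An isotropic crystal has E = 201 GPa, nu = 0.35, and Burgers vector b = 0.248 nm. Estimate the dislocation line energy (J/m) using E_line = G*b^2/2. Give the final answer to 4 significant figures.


Step 1: G = E / (2*(1+nu))
G = 201 / (2*(1+0.35)) = 74.4444 GPa = 7.44444e+10 Pa
Step 2: E_line = G*b^2/2
b = 0.248 nm = 2.48e-10 m
E_line = 0.5 * 7.44444e+10 * (2.48e-10)^2 = 2.289e-09 J/m


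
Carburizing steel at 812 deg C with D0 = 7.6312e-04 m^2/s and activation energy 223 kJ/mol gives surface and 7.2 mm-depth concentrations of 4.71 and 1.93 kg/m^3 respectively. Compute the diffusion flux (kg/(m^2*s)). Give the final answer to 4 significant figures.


Step 1: D = D0 * exp(-Qd/(R*T))
T = 812 + 273.15 = 1085.15 K
D = 7.6312e-04 * exp(-223e3 / (8.314 * 1085.15)) = 1.40574e-14 m^2/s
Step 2: J = D * (C1 - C2) / dx
J = 1.40574e-14 * (4.71 - 1.93) / 7.2e-03
J = 5.428e-12 kg/(m^2*s)


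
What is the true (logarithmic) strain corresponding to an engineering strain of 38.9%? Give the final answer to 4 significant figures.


epsilon_true = ln(1 + epsilon_eng)
epsilon_true = ln(1 + 0.389)
epsilon_true = 0.3286


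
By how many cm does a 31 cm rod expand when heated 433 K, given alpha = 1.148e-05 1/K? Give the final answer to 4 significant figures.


dL = L0 * alpha * dT
dL = 31 * 1.148e-05 * 433
dL = 0.1541 cm


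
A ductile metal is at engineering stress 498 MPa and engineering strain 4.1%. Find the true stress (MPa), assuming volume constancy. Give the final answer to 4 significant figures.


sigma_true = sigma_eng * (1 + epsilon_eng)
sigma_true = 498 * (1 + 0.041)
sigma_true = 518.4 MPa


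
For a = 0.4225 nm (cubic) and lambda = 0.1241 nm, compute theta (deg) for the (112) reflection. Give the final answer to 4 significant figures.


d = a / sqrt(h^2+k^2+l^2)
d = 0.4225 / sqrt(6) = 0.172485 nm
lambda = 2*d*sin(theta)  =>  sin(theta) = lambda / (2*d)
sin(theta) = 0.1241 / (2 * 0.172485) = 0.359742
theta = 21.08 deg


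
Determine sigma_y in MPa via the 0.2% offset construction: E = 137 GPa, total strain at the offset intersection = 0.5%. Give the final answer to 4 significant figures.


Offset strain = 0.002
Elastic strain at yield = total_strain - offset = 5e-03 - 0.002 = 3e-03
sigma_y = E * elastic_strain = 137000 * 3e-03
sigma_y = 411 MPa


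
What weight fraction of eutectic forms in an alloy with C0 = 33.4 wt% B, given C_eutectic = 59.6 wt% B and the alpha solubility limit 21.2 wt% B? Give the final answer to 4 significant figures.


f_primary = (C_e - C0) / (C_e - C_alpha_max)
f_primary = (59.6 - 33.4) / (59.6 - 21.2)
f_primary = 0.682292
f_eutectic = 1 - 0.682292 = 0.3177


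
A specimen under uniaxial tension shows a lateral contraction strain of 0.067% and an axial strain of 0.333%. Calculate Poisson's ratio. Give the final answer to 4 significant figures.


nu = -epsilon_lat / epsilon_axial
Lateral strain is contraction (negative), so using magnitudes:
nu = 0.067 / 0.333
nu = 0.2012


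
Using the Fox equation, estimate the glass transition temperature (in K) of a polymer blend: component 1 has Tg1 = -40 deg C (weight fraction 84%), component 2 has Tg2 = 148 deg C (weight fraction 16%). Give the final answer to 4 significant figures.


1/Tg = w1/Tg1 + w2/Tg2 (in Kelvin)
Tg1 = 233.15 K, Tg2 = 421.15 K
1/Tg = 0.84/233.15 + 0.16/421.15
Tg = 251.1 K


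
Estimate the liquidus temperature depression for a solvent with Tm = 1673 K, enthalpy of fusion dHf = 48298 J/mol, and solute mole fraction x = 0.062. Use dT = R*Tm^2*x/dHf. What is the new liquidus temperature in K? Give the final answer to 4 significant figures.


dT = R*Tm^2*x / dHf
dT = 8.314 * 1673^2 * 0.062 / 48298
dT = 29.872 K
T_new = 1673 - 29.872 = 1643 K


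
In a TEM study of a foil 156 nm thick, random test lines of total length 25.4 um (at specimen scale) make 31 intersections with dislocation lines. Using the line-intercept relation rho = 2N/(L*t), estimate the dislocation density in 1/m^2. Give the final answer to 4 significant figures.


rho = 2N / (L * t)
L = 25.4 um = 2.54e-05 m, t = 156 nm = 1.56e-07 m
rho = 2 * 31 / (2.54e-05 * 1.56e-07)
rho = 1.565e+13 1/m^2


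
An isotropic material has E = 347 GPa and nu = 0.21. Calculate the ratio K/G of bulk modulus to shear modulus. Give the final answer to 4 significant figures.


G = E / (2*(1+nu))
G = 347 / (2*(1+0.21)) = 143.388 GPa
K = E / (3*(1-2*nu))
K = 347 / (3*(1-2*0.21)) = 199.425 GPa
K/G = 199.425 / 143.388 = 1.391


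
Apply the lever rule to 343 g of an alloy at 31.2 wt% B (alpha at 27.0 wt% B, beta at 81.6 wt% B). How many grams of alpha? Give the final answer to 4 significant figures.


f_alpha = (C_beta - C0) / (C_beta - C_alpha)
f_alpha = (81.6 - 31.2) / (81.6 - 27.0) = 0.923077
m_alpha = f_alpha * m_total = 0.923077 * 343 = 316.6 g


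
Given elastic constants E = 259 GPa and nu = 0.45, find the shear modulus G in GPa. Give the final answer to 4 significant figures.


G = E / (2*(1+nu))
G = 259 / (2*(1+0.45))
G = 89.31 GPa


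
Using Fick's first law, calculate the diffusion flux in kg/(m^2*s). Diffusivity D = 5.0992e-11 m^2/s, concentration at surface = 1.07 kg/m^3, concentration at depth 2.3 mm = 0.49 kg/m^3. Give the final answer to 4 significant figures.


J = -D * (dC/dx) = D * (C1 - C2) / dx
J = 5.0992e-11 * (1.07 - 0.49) / 2.3e-03
J = 1.286e-08 kg/(m^2*s)


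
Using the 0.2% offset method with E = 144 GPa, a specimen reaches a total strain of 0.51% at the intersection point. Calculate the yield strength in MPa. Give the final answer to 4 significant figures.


Offset strain = 0.002
Elastic strain at yield = total_strain - offset = 5.1e-03 - 0.002 = 3.1e-03
sigma_y = E * elastic_strain = 144000 * 3.1e-03
sigma_y = 446.4 MPa


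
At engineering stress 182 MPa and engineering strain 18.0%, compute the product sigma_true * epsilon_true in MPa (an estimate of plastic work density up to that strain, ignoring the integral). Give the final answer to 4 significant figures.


sigma_true = sigma_eng * (1 + epsilon_eng)
sigma_true = 182 * (1 + 0.18) = 214.76 MPa
epsilon_true = ln(1 + epsilon_eng)
epsilon_true = ln(1 + 0.18) = 0.165514
sigma_true * epsilon_true = 214.76 * 0.165514 = 35.55 MPa


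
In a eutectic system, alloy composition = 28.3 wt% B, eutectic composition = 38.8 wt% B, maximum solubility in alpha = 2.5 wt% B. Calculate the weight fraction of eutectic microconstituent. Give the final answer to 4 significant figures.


f_primary = (C_e - C0) / (C_e - C_alpha_max)
f_primary = (38.8 - 28.3) / (38.8 - 2.5)
f_primary = 0.289256
f_eutectic = 1 - 0.289256 = 0.7107


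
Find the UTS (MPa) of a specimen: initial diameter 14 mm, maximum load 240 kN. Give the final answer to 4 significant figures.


A0 = pi*(d/2)^2 = pi*(14/2)^2 = 153.938 mm^2
UTS = F_max / A0 = 240*1000 / 153.938
UTS = 1559 MPa


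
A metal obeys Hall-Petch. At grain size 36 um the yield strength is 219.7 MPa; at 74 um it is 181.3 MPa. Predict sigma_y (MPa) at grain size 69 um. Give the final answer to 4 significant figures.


sigma_y = sigma0 + k / sqrt(d)
1/sqrt(d1) = 1/sqrt(3.6e-05) = 166.667;  1/sqrt(d2) = 116.248
k = (sigma1 - sigma2) / (1/sqrt(d1) - 1/sqrt(d2)) = (219.7 - 181.3) / (166.667 - 116.248) = 0.761617 MPa*m^0.5
sigma0 = sigma1 - k/sqrt(d1) = 219.7 - 0.761617*166.667 = 92.7638 MPa
sigma_y(d3) = 92.7638 + 0.761617 / sqrt(6.9e-05) = 184.5 MPa


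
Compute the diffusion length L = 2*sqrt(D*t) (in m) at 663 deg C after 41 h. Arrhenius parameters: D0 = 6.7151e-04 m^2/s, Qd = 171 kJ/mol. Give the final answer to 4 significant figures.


Step 1: D = D0 * exp(-Qd/(R*T))
T = 936.15 K
D = 6.7151e-04 * exp(-171e3 / (8.314 * 936.15)) = 1.92917e-13 m^2/s
Step 2: L = 2*sqrt(D*t)
t = 41 h = 147600 s
L = 2*sqrt(1.92917e-13 * 147600) = 3.375e-04 m


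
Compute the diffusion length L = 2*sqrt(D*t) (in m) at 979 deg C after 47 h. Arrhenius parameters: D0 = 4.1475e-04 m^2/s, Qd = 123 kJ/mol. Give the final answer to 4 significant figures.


Step 1: D = D0 * exp(-Qd/(R*T))
T = 1252.15 K
D = 4.1475e-04 * exp(-123e3 / (8.314 * 1252.15)) = 3.06576e-09 m^2/s
Step 2: L = 2*sqrt(D*t)
t = 47 h = 169200 s
L = 2*sqrt(3.06576e-09 * 169200) = 0.04555 m


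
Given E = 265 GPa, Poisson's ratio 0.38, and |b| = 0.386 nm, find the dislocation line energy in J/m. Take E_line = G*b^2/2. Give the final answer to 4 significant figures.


Step 1: G = E / (2*(1+nu))
G = 265 / (2*(1+0.38)) = 96.0145 GPa = 9.60145e+10 Pa
Step 2: E_line = G*b^2/2
b = 0.386 nm = 3.86e-10 m
E_line = 0.5 * 9.60145e+10 * (3.86e-10)^2 = 7.153e-09 J/m


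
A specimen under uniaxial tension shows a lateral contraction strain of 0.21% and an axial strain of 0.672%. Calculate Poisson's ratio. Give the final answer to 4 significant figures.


nu = -epsilon_lat / epsilon_axial
Lateral strain is contraction (negative), so using magnitudes:
nu = 0.21 / 0.672
nu = 0.3125


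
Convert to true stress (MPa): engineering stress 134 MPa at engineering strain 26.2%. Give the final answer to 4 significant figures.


sigma_true = sigma_eng * (1 + epsilon_eng)
sigma_true = 134 * (1 + 0.262)
sigma_true = 169.1 MPa


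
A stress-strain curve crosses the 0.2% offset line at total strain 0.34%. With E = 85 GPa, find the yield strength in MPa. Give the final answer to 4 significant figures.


Offset strain = 0.002
Elastic strain at yield = total_strain - offset = 3.4e-03 - 0.002 = 1.4e-03
sigma_y = E * elastic_strain = 85000 * 1.4e-03
sigma_y = 119 MPa


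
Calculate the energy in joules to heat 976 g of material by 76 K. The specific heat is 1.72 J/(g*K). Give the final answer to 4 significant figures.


Q = m * cp * dT
Q = 976 * 1.72 * 76
Q = 127600 J


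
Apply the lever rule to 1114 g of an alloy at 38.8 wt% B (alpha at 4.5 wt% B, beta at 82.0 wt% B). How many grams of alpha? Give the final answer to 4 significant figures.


f_alpha = (C_beta - C0) / (C_beta - C_alpha)
f_alpha = (82.0 - 38.8) / (82.0 - 4.5) = 0.557419
m_alpha = f_alpha * m_total = 0.557419 * 1114 = 621 g


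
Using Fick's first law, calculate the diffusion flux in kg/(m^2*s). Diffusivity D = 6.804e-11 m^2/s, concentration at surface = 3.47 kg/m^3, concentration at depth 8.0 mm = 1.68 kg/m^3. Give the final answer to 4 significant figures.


J = -D * (dC/dx) = D * (C1 - C2) / dx
J = 6.804e-11 * (3.47 - 1.68) / 8e-03
J = 1.522e-08 kg/(m^2*s)


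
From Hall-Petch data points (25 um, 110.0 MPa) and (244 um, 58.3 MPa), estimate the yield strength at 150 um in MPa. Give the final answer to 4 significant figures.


sigma_y = sigma0 + k / sqrt(d)
1/sqrt(d1) = 1/sqrt(2.5e-05) = 200;  1/sqrt(d2) = 64.0184
k = (sigma1 - sigma2) / (1/sqrt(d1) - 1/sqrt(d2)) = (110.0 - 58.3) / (200 - 64.0184) = 0.380199 MPa*m^0.5
sigma0 = sigma1 - k/sqrt(d1) = 110.0 - 0.380199*200 = 33.9603 MPa
sigma_y(d3) = 33.9603 + 0.380199 / sqrt(1.5e-04) = 65 MPa


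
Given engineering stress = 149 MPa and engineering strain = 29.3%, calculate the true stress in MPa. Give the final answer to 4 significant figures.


sigma_true = sigma_eng * (1 + epsilon_eng)
sigma_true = 149 * (1 + 0.293)
sigma_true = 192.7 MPa


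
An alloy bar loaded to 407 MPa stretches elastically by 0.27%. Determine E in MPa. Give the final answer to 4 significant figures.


E = sigma / epsilon
epsilon = 0.27% = 2.7e-03
E = 407 / 2.7e-03
E = 150700 MPa


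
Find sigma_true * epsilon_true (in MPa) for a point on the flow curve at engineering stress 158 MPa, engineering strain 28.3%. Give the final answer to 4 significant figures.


sigma_true = sigma_eng * (1 + epsilon_eng)
sigma_true = 158 * (1 + 0.283) = 202.714 MPa
epsilon_true = ln(1 + epsilon_eng)
epsilon_true = ln(1 + 0.283) = 0.249201
sigma_true * epsilon_true = 202.714 * 0.249201 = 50.52 MPa


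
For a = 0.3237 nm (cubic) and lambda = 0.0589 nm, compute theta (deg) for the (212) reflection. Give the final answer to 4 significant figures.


d = a / sqrt(h^2+k^2+l^2)
d = 0.3237 / sqrt(9) = 0.1079 nm
lambda = 2*d*sin(theta)  =>  sin(theta) = lambda / (2*d)
sin(theta) = 0.0589 / (2 * 0.1079) = 0.272938
theta = 15.84 deg


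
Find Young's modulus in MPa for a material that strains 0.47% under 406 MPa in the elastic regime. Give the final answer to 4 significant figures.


E = sigma / epsilon
epsilon = 0.47% = 4.7e-03
E = 406 / 4.7e-03
E = 86380 MPa


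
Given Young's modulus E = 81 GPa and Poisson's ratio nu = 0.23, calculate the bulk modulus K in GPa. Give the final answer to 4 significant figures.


K = E / (3*(1-2*nu))
K = 81 / (3*(1-2*0.23))
K = 50 GPa


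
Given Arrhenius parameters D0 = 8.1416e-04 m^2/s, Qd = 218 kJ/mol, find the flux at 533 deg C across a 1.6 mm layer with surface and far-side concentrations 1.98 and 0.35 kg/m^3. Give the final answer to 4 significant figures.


Step 1: D = D0 * exp(-Qd/(R*T))
T = 533 + 273.15 = 806.15 K
D = 8.1416e-04 * exp(-218e3 / (8.314 * 806.15)) = 6.09325e-18 m^2/s
Step 2: J = D * (C1 - C2) / dx
J = 6.09325e-18 * (1.98 - 0.35) / 1.6e-03
J = 6.207e-15 kg/(m^2*s)


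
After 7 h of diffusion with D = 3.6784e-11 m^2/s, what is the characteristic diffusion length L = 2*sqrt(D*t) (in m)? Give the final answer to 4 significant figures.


t = 7 hr = 25200 s
Diffusion length = 2*sqrt(D*t)
= 2*sqrt(3.6784e-11 * 25200)
= 1.926e-03 m


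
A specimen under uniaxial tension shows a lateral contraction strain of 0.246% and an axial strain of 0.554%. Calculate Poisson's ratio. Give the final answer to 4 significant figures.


nu = -epsilon_lat / epsilon_axial
Lateral strain is contraction (negative), so using magnitudes:
nu = 0.246 / 0.554
nu = 0.444


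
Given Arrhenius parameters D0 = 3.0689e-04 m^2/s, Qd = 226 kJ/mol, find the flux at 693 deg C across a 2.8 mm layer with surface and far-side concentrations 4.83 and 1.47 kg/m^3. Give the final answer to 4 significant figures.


Step 1: D = D0 * exp(-Qd/(R*T))
T = 693 + 273.15 = 966.15 K
D = 3.0689e-04 * exp(-226e3 / (8.314 * 966.15)) = 1.85316e-16 m^2/s
Step 2: J = D * (C1 - C2) / dx
J = 1.85316e-16 * (4.83 - 1.47) / 2.8e-03
J = 2.224e-13 kg/(m^2*s)


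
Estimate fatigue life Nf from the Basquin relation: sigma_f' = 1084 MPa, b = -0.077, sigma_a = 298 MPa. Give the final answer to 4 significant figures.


sigma_a = sigma_f' * (2*Nf)^b
2*Nf = (sigma_a / sigma_f')^(1/b)
2*Nf = (298 / 1084)^(1/-0.077)
2*Nf = 1.91993e+07
Nf = 9.6e+06 cycles


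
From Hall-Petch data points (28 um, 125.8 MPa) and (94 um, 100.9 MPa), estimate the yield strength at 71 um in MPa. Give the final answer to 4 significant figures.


sigma_y = sigma0 + k / sqrt(d)
1/sqrt(d1) = 1/sqrt(2.8e-05) = 188.982;  1/sqrt(d2) = 103.142
k = (sigma1 - sigma2) / (1/sqrt(d1) - 1/sqrt(d2)) = (125.8 - 100.9) / (188.982 - 103.142) = 0.290074 MPa*m^0.5
sigma0 = sigma1 - k/sqrt(d1) = 125.8 - 0.290074*188.982 = 70.9811 MPa
sigma_y(d3) = 70.9811 + 0.290074 / sqrt(7.1e-05) = 105.4 MPa


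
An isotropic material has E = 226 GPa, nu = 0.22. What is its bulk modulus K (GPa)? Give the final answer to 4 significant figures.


K = E / (3*(1-2*nu))
K = 226 / (3*(1-2*0.22))
K = 134.5 GPa


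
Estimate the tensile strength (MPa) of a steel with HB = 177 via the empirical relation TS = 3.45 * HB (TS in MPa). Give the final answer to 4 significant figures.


TS (MPa) = 3.45 * HB
TS = 3.45 * 177
TS = 610.7 MPa


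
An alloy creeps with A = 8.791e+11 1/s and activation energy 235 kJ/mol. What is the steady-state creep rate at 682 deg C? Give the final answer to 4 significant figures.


rate = A * exp(-Q / (R*T))
T = 682 + 273.15 = 955.15 K
rate = 8.791e+11 * exp(-235e3 / (8.314 * 955.15))
rate = 0.1236 1/s


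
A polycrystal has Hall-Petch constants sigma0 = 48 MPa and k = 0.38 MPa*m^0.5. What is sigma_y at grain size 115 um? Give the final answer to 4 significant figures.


sigma_y = sigma0 + k / sqrt(d)
d = 115 um = 1.15e-04 m
sigma_y = 48 + 0.38 / sqrt(1.15e-04)
sigma_y = 83.44 MPa


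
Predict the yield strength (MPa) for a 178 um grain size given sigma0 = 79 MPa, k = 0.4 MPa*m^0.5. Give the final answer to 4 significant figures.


sigma_y = sigma0 + k / sqrt(d)
d = 178 um = 1.78e-04 m
sigma_y = 79 + 0.4 / sqrt(1.78e-04)
sigma_y = 109 MPa


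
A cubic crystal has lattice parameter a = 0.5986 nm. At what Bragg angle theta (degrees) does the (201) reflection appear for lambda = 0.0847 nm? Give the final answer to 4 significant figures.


d = a / sqrt(h^2+k^2+l^2)
d = 0.5986 / sqrt(5) = 0.267702 nm
lambda = 2*d*sin(theta)  =>  sin(theta) = lambda / (2*d)
sin(theta) = 0.0847 / (2 * 0.267702) = 0.158198
theta = 9.102 deg


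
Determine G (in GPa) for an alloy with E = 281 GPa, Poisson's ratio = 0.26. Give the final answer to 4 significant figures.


G = E / (2*(1+nu))
G = 281 / (2*(1+0.26))
G = 111.5 GPa


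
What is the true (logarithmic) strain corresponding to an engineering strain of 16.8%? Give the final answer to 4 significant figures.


epsilon_true = ln(1 + epsilon_eng)
epsilon_true = ln(1 + 0.168)
epsilon_true = 0.1553


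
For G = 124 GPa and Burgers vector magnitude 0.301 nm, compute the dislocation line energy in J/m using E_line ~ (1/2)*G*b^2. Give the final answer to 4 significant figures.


E = G*b^2/2
b = 0.301 nm = 3.01e-10 m
G = 124 GPa = 1.24e+11 Pa
E = 0.5 * 1.24e+11 * (3.01e-10)^2
E = 5.617e-09 J/m


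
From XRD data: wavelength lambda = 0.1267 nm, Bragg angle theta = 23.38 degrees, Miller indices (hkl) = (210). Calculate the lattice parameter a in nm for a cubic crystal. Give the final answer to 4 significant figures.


d = lambda / (2*sin(theta))
d = 0.1267 / (2*sin(23.38 deg))
d = 0.159641 nm
a = d * sqrt(h^2+k^2+l^2) = 0.159641 * sqrt(5)
a = 0.357 nm


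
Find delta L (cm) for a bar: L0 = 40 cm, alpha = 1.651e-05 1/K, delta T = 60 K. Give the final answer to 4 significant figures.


dL = L0 * alpha * dT
dL = 40 * 1.651e-05 * 60
dL = 0.03962 cm


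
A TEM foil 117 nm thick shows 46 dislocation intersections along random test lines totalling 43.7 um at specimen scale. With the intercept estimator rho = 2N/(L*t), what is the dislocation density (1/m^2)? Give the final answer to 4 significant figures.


rho = 2N / (L * t)
L = 43.7 um = 4.37e-05 m, t = 117 nm = 1.17e-07 m
rho = 2 * 46 / (4.37e-05 * 1.17e-07)
rho = 1.799e+13 1/m^2


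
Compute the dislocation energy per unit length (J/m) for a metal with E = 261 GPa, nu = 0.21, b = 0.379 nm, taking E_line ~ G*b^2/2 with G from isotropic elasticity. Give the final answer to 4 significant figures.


Step 1: G = E / (2*(1+nu))
G = 261 / (2*(1+0.21)) = 107.851 GPa = 1.07851e+11 Pa
Step 2: E_line = G*b^2/2
b = 0.379 nm = 3.79e-10 m
E_line = 0.5 * 1.07851e+11 * (3.79e-10)^2 = 7.746e-09 J/m


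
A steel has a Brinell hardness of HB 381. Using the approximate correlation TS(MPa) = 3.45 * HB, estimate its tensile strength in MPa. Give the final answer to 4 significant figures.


TS (MPa) = 3.45 * HB
TS = 3.45 * 381
TS = 1314 MPa


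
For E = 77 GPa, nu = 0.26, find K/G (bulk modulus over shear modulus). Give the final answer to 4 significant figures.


G = E / (2*(1+nu))
G = 77 / (2*(1+0.26)) = 30.5556 GPa
K = E / (3*(1-2*nu))
K = 77 / (3*(1-2*0.26)) = 53.4722 GPa
K/G = 53.4722 / 30.5556 = 1.75


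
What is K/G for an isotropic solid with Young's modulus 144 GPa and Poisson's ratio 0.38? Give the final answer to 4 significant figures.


G = E / (2*(1+nu))
G = 144 / (2*(1+0.38)) = 52.1739 GPa
K = E / (3*(1-2*nu))
K = 144 / (3*(1-2*0.38)) = 200 GPa
K/G = 200 / 52.1739 = 3.833


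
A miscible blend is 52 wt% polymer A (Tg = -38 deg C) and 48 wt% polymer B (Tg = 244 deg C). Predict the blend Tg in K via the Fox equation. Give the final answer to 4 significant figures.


1/Tg = w1/Tg1 + w2/Tg2 (in Kelvin)
Tg1 = 235.15 K, Tg2 = 517.15 K
1/Tg = 0.52/235.15 + 0.48/517.15
Tg = 318.5 K


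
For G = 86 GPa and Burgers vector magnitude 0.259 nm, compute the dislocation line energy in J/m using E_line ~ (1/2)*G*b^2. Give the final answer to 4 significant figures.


E = G*b^2/2
b = 0.259 nm = 2.59e-10 m
G = 86 GPa = 8.6e+10 Pa
E = 0.5 * 8.6e+10 * (2.59e-10)^2
E = 2.884e-09 J/m


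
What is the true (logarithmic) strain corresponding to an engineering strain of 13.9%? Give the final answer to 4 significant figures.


epsilon_true = ln(1 + epsilon_eng)
epsilon_true = ln(1 + 0.139)
epsilon_true = 0.1302


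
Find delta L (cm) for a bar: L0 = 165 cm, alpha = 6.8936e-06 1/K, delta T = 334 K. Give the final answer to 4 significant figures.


dL = L0 * alpha * dT
dL = 165 * 6.8936e-06 * 334
dL = 0.3799 cm


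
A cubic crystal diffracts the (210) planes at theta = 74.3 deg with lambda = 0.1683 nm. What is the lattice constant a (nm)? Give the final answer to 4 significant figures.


d = lambda / (2*sin(theta))
d = 0.1683 / (2*sin(74.3 deg))
d = 0.0874112 nm
a = d * sqrt(h^2+k^2+l^2) = 0.0874112 * sqrt(5)
a = 0.1955 nm


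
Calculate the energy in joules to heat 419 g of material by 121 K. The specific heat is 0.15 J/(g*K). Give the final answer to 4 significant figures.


Q = m * cp * dT
Q = 419 * 0.15 * 121
Q = 7605 J


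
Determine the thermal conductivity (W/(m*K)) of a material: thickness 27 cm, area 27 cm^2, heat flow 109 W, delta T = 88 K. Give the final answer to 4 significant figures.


k = Q*L / (A*dT)
L = 0.27 m, A = 2.7e-03 m^2
k = 109 * 0.27 / (2.7e-03 * 88)
k = 123.9 W/(m*K)


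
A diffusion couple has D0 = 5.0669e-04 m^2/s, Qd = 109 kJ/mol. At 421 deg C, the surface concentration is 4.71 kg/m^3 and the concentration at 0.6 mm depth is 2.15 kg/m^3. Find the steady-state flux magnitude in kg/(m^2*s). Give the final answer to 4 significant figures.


Step 1: D = D0 * exp(-Qd/(R*T))
T = 421 + 273.15 = 694.15 K
D = 5.0669e-04 * exp(-109e3 / (8.314 * 694.15)) = 3.17848e-12 m^2/s
Step 2: J = D * (C1 - C2) / dx
J = 3.17848e-12 * (4.71 - 2.15) / 6e-04
J = 1.356e-08 kg/(m^2*s)


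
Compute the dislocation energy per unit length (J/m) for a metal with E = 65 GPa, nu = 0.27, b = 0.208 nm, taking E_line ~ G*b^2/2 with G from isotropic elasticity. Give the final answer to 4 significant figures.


Step 1: G = E / (2*(1+nu))
G = 65 / (2*(1+0.27)) = 25.5906 GPa = 2.55906e+10 Pa
Step 2: E_line = G*b^2/2
b = 0.208 nm = 2.08e-10 m
E_line = 0.5 * 2.55906e+10 * (2.08e-10)^2 = 5.536e-10 J/m


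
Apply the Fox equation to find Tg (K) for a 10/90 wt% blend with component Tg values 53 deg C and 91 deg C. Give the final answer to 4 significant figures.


1/Tg = w1/Tg1 + w2/Tg2 (in Kelvin)
Tg1 = 326.15 K, Tg2 = 364.15 K
1/Tg = 0.1/326.15 + 0.9/364.15
Tg = 360 K


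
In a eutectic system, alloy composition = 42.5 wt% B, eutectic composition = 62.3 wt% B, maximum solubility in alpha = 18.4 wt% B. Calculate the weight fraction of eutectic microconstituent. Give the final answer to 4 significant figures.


f_primary = (C_e - C0) / (C_e - C_alpha_max)
f_primary = (62.3 - 42.5) / (62.3 - 18.4)
f_primary = 0.451025
f_eutectic = 1 - 0.451025 = 0.549


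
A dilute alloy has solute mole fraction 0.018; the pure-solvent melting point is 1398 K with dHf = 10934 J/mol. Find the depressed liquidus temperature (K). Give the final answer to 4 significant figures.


dT = R*Tm^2*x / dHf
dT = 8.314 * 1398^2 * 0.018 / 10934
dT = 26.7496 K
T_new = 1398 - 26.7496 = 1371 K


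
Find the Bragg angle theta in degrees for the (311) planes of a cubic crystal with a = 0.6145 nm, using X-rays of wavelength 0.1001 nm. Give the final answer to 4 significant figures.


d = a / sqrt(h^2+k^2+l^2)
d = 0.6145 / sqrt(11) = 0.185279 nm
lambda = 2*d*sin(theta)  =>  sin(theta) = lambda / (2*d)
sin(theta) = 0.1001 / (2 * 0.185279) = 0.270134
theta = 15.67 deg


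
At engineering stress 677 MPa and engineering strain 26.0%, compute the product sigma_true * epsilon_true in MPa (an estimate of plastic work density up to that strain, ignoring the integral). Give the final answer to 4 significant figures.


sigma_true = sigma_eng * (1 + epsilon_eng)
sigma_true = 677 * (1 + 0.26) = 853.02 MPa
epsilon_true = ln(1 + epsilon_eng)
epsilon_true = ln(1 + 0.26) = 0.231112
sigma_true * epsilon_true = 853.02 * 0.231112 = 197.1 MPa


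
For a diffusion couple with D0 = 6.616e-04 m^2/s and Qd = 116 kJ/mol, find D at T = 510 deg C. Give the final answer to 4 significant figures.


D = D0 * exp(-Qd / (R*T))
T = 783.15 K
D = 6.616e-04 * exp(-116e3 / (8.314 * 783.15))
D = 1.212e-11 m^2/s


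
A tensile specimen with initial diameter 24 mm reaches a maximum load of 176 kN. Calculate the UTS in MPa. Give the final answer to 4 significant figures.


A0 = pi*(d/2)^2 = pi*(24/2)^2 = 452.389 mm^2
UTS = F_max / A0 = 176*1000 / 452.389
UTS = 389 MPa


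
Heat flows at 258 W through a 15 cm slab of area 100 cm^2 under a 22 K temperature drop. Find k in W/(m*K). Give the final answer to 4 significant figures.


k = Q*L / (A*dT)
L = 0.15 m, A = 0.01 m^2
k = 258 * 0.15 / (0.01 * 22)
k = 175.9 W/(m*K)


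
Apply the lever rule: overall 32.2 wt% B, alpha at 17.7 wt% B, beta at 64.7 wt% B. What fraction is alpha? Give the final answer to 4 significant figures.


f_alpha = (C_beta - C0) / (C_beta - C_alpha)
f_alpha = (64.7 - 32.2) / (64.7 - 17.7)
f_alpha = 0.6915


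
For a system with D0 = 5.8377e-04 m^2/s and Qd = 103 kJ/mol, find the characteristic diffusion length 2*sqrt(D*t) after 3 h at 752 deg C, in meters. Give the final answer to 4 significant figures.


Step 1: D = D0 * exp(-Qd/(R*T))
T = 1025.15 K
D = 5.8377e-04 * exp(-103e3 / (8.314 * 1025.15)) = 3.29516e-09 m^2/s
Step 2: L = 2*sqrt(D*t)
t = 3 h = 10800 s
L = 2*sqrt(3.29516e-09 * 10800) = 0.01193 m


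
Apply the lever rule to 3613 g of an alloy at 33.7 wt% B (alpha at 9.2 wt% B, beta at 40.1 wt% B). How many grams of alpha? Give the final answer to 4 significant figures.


f_alpha = (C_beta - C0) / (C_beta - C_alpha)
f_alpha = (40.1 - 33.7) / (40.1 - 9.2) = 0.20712
m_alpha = f_alpha * m_total = 0.20712 * 3613 = 748.3 g


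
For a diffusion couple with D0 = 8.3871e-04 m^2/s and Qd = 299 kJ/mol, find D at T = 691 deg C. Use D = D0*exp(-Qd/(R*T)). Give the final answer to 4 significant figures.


D = D0 * exp(-Qd / (R*T))
T = 964.15 K
D = 8.3871e-04 * exp(-299e3 / (8.314 * 964.15))
D = 5.298e-20 m^2/s


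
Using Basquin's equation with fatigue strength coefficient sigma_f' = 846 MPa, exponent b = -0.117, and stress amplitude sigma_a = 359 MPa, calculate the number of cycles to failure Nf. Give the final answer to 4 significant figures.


sigma_a = sigma_f' * (2*Nf)^b
2*Nf = (sigma_a / sigma_f')^(1/b)
2*Nf = (359 / 846)^(1/-0.117)
2*Nf = 1520.01
Nf = 760 cycles


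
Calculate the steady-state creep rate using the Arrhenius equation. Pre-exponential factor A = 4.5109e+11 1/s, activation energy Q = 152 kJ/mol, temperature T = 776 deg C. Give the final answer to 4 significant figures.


rate = A * exp(-Q / (R*T))
T = 776 + 273.15 = 1049.15 K
rate = 4.5109e+11 * exp(-152e3 / (8.314 * 1049.15))
rate = 12200 1/s


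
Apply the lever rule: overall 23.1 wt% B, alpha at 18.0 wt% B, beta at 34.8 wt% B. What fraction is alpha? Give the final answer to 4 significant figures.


f_alpha = (C_beta - C0) / (C_beta - C_alpha)
f_alpha = (34.8 - 23.1) / (34.8 - 18.0)
f_alpha = 0.6964


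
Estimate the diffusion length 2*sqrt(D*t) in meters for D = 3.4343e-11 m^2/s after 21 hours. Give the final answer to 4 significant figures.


t = 21 hr = 75600 s
Diffusion length = 2*sqrt(D*t)
= 2*sqrt(3.4343e-11 * 75600)
= 3.223e-03 m


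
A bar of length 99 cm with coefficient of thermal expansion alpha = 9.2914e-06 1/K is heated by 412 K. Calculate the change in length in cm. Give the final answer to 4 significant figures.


dL = L0 * alpha * dT
dL = 99 * 9.2914e-06 * 412
dL = 0.379 cm


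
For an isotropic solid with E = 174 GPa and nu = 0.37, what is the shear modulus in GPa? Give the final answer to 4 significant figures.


G = E / (2*(1+nu))
G = 174 / (2*(1+0.37))
G = 63.5 GPa


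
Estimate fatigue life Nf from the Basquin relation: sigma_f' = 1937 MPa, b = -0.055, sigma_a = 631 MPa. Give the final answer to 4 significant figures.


sigma_a = sigma_f' * (2*Nf)^b
2*Nf = (sigma_a / sigma_f')^(1/b)
2*Nf = (631 / 1937)^(1/-0.055)
2*Nf = 7.18403e+08
Nf = 3.592e+08 cycles


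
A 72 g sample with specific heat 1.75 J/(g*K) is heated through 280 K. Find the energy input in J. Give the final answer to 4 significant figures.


Q = m * cp * dT
Q = 72 * 1.75 * 280
Q = 35280 J


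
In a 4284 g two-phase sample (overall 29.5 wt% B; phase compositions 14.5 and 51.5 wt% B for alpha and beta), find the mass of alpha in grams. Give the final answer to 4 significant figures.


f_alpha = (C_beta - C0) / (C_beta - C_alpha)
f_alpha = (51.5 - 29.5) / (51.5 - 14.5) = 0.594595
m_alpha = f_alpha * m_total = 0.594595 * 4284 = 2547 g


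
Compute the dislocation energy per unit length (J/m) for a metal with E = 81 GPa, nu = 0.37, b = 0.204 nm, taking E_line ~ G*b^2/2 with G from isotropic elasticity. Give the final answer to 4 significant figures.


Step 1: G = E / (2*(1+nu))
G = 81 / (2*(1+0.37)) = 29.562 GPa = 2.9562e+10 Pa
Step 2: E_line = G*b^2/2
b = 0.204 nm = 2.04e-10 m
E_line = 0.5 * 2.9562e+10 * (2.04e-10)^2 = 6.151e-10 J/m


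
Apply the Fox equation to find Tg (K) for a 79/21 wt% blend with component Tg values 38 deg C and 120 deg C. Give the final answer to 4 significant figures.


1/Tg = w1/Tg1 + w2/Tg2 (in Kelvin)
Tg1 = 311.15 K, Tg2 = 393.15 K
1/Tg = 0.79/311.15 + 0.21/393.15
Tg = 325.4 K


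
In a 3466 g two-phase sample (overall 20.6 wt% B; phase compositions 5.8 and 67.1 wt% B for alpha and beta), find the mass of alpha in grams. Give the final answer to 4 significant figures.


f_alpha = (C_beta - C0) / (C_beta - C_alpha)
f_alpha = (67.1 - 20.6) / (67.1 - 5.8) = 0.758564
m_alpha = f_alpha * m_total = 0.758564 * 3466 = 2629 g


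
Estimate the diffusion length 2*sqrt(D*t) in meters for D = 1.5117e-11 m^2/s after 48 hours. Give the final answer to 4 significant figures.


t = 48 hr = 172800 s
Diffusion length = 2*sqrt(D*t)
= 2*sqrt(1.5117e-11 * 172800)
= 3.232e-03 m


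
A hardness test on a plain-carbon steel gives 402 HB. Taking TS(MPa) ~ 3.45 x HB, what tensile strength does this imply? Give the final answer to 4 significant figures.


TS (MPa) = 3.45 * HB
TS = 3.45 * 402
TS = 1387 MPa


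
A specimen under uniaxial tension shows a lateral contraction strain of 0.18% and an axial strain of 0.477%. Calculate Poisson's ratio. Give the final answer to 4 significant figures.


nu = -epsilon_lat / epsilon_axial
Lateral strain is contraction (negative), so using magnitudes:
nu = 0.18 / 0.477
nu = 0.3774


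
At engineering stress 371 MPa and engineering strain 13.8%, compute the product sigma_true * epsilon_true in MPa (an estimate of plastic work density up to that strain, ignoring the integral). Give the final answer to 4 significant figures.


sigma_true = sigma_eng * (1 + epsilon_eng)
sigma_true = 371 * (1 + 0.138) = 422.198 MPa
epsilon_true = ln(1 + epsilon_eng)
epsilon_true = ln(1 + 0.138) = 0.129272
sigma_true * epsilon_true = 422.198 * 0.129272 = 54.58 MPa


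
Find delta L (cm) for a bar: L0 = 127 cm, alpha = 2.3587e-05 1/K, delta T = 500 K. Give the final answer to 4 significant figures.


dL = L0 * alpha * dT
dL = 127 * 2.3587e-05 * 500
dL = 1.498 cm


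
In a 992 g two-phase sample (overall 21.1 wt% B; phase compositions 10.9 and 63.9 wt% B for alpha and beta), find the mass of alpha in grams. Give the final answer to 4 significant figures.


f_alpha = (C_beta - C0) / (C_beta - C_alpha)
f_alpha = (63.9 - 21.1) / (63.9 - 10.9) = 0.807547
m_alpha = f_alpha * m_total = 0.807547 * 992 = 801.1 g


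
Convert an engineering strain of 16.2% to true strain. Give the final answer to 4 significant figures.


epsilon_true = ln(1 + epsilon_eng)
epsilon_true = ln(1 + 0.162)
epsilon_true = 0.1501


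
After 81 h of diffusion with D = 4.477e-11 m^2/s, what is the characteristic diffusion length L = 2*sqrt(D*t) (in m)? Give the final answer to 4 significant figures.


t = 81 hr = 291600 s
Diffusion length = 2*sqrt(D*t)
= 2*sqrt(4.477e-11 * 291600)
= 7.226e-03 m


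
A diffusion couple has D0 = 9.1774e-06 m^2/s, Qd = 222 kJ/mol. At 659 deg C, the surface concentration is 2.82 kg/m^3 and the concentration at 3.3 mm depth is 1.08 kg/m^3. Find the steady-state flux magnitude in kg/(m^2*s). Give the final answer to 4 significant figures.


Step 1: D = D0 * exp(-Qd/(R*T))
T = 659 + 273.15 = 932.15 K
D = 9.1774e-06 * exp(-222e3 / (8.314 * 932.15)) = 3.32748e-18 m^2/s
Step 2: J = D * (C1 - C2) / dx
J = 3.32748e-18 * (2.82 - 1.08) / 3.3e-03
J = 1.754e-15 kg/(m^2*s)


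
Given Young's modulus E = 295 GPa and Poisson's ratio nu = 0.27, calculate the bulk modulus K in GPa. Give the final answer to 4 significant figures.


K = E / (3*(1-2*nu))
K = 295 / (3*(1-2*0.27))
K = 213.8 GPa


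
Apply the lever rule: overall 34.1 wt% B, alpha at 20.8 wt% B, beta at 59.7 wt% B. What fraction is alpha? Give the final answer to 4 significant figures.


f_alpha = (C_beta - C0) / (C_beta - C_alpha)
f_alpha = (59.7 - 34.1) / (59.7 - 20.8)
f_alpha = 0.6581


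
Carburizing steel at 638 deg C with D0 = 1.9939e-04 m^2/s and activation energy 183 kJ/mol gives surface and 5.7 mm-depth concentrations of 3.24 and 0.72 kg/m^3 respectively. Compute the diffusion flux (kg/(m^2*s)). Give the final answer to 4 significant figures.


Step 1: D = D0 * exp(-Qd/(R*T))
T = 638 + 273.15 = 911.15 K
D = 1.9939e-04 * exp(-183e3 / (8.314 * 911.15)) = 6.43063e-15 m^2/s
Step 2: J = D * (C1 - C2) / dx
J = 6.43063e-15 * (3.24 - 0.72) / 5.7e-03
J = 2.843e-12 kg/(m^2*s)


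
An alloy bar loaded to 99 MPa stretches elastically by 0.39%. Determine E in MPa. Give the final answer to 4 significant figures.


E = sigma / epsilon
epsilon = 0.39% = 3.9e-03
E = 99 / 3.9e-03
E = 25380 MPa


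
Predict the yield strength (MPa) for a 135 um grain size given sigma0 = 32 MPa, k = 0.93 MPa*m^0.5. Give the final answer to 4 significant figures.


sigma_y = sigma0 + k / sqrt(d)
d = 135 um = 1.35e-04 m
sigma_y = 32 + 0.93 / sqrt(1.35e-04)
sigma_y = 112 MPa


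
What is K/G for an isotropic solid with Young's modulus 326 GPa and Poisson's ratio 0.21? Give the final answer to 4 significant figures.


G = E / (2*(1+nu))
G = 326 / (2*(1+0.21)) = 134.711 GPa
K = E / (3*(1-2*nu))
K = 326 / (3*(1-2*0.21)) = 187.356 GPa
K/G = 187.356 / 134.711 = 1.391


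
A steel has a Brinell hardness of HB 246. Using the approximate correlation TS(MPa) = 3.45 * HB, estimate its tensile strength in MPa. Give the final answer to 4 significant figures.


TS (MPa) = 3.45 * HB
TS = 3.45 * 246
TS = 848.7 MPa
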